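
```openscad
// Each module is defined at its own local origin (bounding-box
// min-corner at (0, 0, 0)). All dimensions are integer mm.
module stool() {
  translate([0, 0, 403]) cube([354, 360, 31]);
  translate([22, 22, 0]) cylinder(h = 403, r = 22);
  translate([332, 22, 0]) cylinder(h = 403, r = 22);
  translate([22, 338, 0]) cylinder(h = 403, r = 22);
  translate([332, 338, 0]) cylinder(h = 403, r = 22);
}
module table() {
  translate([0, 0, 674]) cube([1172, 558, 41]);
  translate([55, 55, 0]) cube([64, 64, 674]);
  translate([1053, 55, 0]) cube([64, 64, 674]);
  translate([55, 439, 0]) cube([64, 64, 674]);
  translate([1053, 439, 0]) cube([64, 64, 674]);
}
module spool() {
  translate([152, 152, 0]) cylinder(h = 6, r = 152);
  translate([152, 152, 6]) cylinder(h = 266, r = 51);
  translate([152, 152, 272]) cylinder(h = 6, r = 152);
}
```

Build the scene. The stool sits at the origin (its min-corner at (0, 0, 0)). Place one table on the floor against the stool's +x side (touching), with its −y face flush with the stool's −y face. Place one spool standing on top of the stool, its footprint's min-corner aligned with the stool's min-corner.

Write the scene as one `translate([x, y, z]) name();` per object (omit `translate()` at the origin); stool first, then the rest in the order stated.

stool();
translate([354, 0, 0]) table();
translate([0, 0, 434]) spool();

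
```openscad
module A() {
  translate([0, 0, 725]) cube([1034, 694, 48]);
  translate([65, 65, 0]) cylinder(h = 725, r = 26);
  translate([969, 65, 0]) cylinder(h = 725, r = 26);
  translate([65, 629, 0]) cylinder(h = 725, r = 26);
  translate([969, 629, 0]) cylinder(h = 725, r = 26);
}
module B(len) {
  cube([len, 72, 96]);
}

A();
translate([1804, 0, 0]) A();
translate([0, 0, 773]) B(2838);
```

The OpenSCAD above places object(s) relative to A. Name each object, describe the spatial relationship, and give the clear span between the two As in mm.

Second table starts at x = 1804; first ends at x = 1034; clear span = 1804 − 1034 = 770 mm.

A is a table. B is a beam. A beam spans the tops of two tables. The clear span between the two tables is 770 mm.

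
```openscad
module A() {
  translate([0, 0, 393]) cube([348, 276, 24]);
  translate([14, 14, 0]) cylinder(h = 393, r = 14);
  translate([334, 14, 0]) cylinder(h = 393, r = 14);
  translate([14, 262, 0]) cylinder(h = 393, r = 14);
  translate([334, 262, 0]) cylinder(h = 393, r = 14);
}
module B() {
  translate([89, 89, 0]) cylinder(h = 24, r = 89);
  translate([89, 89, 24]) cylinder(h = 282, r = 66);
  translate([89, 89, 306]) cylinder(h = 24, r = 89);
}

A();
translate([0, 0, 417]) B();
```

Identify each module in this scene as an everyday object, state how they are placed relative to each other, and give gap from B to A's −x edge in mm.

A is a stool. B is a spool. The spool is on top of the stool. The gap from the spool to the stool's −x edge is 0 mm.

The spool's min-x is at 0; the stool's min-x is 0; gap = 0 mm.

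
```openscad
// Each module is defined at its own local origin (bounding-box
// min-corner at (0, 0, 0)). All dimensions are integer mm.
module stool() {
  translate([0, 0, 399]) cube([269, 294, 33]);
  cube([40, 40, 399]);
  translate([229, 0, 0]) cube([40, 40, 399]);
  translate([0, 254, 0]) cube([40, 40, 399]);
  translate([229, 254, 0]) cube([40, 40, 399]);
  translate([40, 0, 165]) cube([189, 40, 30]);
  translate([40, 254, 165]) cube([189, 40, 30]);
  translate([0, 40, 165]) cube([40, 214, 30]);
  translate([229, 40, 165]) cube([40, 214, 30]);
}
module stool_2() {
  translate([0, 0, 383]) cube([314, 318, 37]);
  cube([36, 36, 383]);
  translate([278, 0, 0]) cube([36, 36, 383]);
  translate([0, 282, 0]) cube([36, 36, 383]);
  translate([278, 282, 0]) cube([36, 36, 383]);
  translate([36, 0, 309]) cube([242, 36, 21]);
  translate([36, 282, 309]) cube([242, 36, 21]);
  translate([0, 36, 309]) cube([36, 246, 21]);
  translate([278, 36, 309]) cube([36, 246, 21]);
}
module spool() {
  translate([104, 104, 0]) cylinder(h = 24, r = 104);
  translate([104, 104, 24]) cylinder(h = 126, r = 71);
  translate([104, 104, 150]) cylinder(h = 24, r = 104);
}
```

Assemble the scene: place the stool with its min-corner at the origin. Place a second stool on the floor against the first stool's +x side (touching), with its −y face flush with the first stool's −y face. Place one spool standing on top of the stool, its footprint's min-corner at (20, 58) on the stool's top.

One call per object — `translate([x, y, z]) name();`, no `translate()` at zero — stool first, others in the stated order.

stool();
translate([269, 0, 0]) stool_2();
translate([20, 58, 432]) spool();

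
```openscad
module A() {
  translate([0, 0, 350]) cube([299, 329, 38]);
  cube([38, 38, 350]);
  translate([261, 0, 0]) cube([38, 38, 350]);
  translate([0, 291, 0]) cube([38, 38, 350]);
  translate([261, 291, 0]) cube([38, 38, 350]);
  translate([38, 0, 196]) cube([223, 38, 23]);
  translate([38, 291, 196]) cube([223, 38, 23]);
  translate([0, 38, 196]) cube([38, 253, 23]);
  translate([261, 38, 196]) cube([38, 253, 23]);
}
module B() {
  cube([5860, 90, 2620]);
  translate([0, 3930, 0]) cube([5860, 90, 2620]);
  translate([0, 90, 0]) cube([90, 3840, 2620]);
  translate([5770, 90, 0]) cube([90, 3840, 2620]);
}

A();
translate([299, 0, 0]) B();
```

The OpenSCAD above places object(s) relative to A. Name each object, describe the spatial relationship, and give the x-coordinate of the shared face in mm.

A is a stool. B is a house frame. The house frame is against the stool's +x side, with their −y faces flush. The x-coordinate of the shared face is 299 mm.

The stool's +x face and the house frame's −x face are both at x = 299 mm.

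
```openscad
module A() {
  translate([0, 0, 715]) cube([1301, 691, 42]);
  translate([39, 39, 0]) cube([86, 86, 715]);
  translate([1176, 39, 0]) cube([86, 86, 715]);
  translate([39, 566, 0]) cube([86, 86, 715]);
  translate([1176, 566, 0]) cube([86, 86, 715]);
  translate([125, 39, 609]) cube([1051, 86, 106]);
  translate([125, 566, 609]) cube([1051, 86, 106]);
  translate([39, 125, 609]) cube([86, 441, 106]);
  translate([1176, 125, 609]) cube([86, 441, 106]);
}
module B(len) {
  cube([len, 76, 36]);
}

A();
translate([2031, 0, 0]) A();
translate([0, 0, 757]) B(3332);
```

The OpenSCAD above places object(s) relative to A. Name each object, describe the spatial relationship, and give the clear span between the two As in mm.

Second table starts at x = 2031; first ends at x = 1301; clear span = 2031 − 1301 = 730 mm.

A is a table. B is a beam. A beam spans the tops of two tables. The clear span between the two tables is 730 mm.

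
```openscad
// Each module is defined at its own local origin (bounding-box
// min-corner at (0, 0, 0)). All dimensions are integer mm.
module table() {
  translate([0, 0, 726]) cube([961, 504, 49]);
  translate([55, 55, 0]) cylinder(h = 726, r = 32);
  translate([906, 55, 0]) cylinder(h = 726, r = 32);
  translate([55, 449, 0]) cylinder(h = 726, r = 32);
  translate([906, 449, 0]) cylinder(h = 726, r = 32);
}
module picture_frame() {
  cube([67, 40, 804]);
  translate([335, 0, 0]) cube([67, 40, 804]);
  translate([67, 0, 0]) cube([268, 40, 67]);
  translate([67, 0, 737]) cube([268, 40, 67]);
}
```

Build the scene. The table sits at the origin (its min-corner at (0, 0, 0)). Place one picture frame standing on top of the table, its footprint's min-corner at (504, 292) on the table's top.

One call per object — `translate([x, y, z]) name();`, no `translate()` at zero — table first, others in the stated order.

table();
translate([504, 292, 775]) picture_frame();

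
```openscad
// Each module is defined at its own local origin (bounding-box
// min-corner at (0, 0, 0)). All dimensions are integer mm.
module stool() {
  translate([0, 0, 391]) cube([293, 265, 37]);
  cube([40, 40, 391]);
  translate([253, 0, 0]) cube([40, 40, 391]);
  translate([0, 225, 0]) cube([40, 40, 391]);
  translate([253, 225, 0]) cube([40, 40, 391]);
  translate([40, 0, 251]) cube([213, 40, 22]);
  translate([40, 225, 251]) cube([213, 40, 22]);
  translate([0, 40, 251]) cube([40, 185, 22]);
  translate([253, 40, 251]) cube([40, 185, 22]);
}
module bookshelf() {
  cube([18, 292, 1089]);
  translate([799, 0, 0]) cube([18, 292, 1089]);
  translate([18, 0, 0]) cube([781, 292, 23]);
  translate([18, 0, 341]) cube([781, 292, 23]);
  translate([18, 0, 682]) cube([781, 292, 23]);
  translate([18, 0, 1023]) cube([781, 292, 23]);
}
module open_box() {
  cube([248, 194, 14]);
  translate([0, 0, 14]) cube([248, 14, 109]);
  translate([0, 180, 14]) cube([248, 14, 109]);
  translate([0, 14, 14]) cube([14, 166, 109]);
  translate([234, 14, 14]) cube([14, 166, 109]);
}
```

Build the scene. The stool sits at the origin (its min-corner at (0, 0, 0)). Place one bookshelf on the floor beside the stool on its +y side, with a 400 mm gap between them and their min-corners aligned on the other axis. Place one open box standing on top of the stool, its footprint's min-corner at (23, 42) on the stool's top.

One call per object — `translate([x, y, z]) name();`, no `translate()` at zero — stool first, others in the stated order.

stool();
translate([0, 665, 0]) bookshelf();
translate([23, 42, 428]) open_box();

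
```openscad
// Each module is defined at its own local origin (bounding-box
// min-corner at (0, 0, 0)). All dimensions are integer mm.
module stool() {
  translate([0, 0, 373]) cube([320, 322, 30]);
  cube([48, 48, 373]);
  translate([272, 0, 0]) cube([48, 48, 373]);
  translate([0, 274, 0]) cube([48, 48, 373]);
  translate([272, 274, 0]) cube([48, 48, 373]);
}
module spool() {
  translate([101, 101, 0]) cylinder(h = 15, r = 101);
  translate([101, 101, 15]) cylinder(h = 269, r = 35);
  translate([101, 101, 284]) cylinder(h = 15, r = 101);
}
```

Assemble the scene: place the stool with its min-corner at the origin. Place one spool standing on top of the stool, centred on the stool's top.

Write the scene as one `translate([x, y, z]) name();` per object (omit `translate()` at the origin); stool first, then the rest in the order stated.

stool();
translate([59, 60, 403]) spool();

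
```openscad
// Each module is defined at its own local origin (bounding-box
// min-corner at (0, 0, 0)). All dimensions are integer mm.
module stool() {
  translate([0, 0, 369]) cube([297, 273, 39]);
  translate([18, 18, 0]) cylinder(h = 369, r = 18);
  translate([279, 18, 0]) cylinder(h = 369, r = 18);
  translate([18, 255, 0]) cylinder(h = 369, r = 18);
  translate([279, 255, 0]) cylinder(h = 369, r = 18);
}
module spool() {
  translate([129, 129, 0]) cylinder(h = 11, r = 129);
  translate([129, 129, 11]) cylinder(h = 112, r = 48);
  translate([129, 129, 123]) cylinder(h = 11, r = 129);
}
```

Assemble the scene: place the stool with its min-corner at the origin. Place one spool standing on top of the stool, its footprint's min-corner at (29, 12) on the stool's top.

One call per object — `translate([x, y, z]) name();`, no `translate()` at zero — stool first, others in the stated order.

stool();
translate([29, 12, 408]) spool();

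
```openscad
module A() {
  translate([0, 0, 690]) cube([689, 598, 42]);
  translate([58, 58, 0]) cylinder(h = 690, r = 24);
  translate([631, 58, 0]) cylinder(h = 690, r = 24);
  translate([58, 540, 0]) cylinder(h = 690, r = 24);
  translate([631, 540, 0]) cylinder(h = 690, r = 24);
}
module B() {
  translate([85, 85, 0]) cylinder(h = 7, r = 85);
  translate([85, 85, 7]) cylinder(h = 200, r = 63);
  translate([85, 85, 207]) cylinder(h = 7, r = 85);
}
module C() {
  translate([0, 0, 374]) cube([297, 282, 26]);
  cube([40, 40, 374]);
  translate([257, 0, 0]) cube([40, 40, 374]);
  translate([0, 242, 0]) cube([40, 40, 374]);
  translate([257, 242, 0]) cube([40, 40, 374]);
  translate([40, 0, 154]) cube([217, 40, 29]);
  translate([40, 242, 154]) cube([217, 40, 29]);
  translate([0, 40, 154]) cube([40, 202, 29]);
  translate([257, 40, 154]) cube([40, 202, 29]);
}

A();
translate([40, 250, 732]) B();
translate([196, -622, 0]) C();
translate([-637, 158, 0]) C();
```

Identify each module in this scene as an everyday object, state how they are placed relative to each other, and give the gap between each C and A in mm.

A is a table. B is a spool. C is a stool. The spool is on top of the table. Two stools sit around the table at the −y, −x sides. The gap between each stool and the table is 340 mm.

Each stool's nearest face is 340 mm from the table's bounding box.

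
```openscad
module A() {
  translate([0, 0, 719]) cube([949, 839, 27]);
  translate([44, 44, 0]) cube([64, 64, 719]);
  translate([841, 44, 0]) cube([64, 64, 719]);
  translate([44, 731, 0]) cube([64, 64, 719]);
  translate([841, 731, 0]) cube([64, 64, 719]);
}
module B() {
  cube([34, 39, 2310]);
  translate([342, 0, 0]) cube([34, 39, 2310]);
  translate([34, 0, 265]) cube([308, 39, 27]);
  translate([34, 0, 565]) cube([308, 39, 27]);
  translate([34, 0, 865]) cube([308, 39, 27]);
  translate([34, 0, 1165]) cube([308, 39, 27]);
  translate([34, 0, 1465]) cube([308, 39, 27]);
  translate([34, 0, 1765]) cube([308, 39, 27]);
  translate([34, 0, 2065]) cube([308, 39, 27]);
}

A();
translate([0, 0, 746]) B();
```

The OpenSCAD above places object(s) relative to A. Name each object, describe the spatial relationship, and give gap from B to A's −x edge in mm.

A is a table. B is a ladder. The ladder is on top of the table. The gap from the ladder to the table's −x edge is 0 mm.

The ladder's min-x is at 0; the table's min-x is 0; gap = 0 mm.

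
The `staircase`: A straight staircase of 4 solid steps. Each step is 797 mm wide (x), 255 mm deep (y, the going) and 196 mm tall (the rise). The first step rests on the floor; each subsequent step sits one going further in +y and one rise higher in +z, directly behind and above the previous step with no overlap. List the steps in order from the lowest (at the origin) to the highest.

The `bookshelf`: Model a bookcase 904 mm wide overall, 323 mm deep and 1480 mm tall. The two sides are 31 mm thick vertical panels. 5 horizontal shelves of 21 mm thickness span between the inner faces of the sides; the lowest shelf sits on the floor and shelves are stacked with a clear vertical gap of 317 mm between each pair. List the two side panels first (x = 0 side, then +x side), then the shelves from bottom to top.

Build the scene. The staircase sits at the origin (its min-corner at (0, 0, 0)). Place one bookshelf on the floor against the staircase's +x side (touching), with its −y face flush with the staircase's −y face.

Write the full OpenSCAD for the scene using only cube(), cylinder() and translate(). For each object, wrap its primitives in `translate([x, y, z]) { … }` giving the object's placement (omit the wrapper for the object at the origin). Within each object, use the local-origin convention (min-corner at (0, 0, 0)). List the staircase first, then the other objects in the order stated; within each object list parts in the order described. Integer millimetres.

cube([797, 255, 196]);
translate([0, 255, 196]) cube([797, 255, 196]);
translate([0, 510, 392]) cube([797, 255, 196]);
translate([0, 765, 588]) cube([797, 255, 196]);
translate([797, 0, 0]) {
  cube([31, 323, 1480]);
  translate([873, 0, 0]) cube([31, 323, 1480]);
  translate([31, 0, 0]) cube([842, 323, 21]);
  translate([31, 0, 338]) cube([842, 323, 21]);
  translate([31, 0, 676]) cube([842, 323, 21]);
  translate([31, 0, 1014]) cube([842, 323, 21]);
  translate([31, 0, 1352]) cube([842, 323, 21]);
}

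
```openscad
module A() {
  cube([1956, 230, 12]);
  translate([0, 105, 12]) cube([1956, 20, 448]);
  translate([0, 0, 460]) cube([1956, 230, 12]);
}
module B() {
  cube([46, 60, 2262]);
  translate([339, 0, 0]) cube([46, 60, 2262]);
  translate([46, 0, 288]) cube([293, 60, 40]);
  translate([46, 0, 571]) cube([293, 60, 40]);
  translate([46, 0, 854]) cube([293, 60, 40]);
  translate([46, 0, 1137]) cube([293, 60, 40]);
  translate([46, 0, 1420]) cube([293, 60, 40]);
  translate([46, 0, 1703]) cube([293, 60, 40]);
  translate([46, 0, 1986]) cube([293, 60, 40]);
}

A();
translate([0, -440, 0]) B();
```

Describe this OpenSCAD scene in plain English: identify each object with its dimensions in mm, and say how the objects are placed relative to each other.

A is an I-beam lying along x, 1956 mm long. Overall section height 472 mm. Two flanges 230 mm wide (y) and 12 mm thick, one on the floor and one at the top; a web 20 mm thick runs between them, centred on the flange width.

B is a wooden ladder with two side rails of 46×60 mm section and 2262 mm height, set 385 mm apart overall. Between them run 7 rectangular rungs (60 mm deep, 40 mm thick), front faces flush with the rails' −y face. The bottom of the first rung is 288 mm above the floor and each subsequent rung is 283 mm higher than the one below.

The ladder is on the floor beside the I-beam on its −y side.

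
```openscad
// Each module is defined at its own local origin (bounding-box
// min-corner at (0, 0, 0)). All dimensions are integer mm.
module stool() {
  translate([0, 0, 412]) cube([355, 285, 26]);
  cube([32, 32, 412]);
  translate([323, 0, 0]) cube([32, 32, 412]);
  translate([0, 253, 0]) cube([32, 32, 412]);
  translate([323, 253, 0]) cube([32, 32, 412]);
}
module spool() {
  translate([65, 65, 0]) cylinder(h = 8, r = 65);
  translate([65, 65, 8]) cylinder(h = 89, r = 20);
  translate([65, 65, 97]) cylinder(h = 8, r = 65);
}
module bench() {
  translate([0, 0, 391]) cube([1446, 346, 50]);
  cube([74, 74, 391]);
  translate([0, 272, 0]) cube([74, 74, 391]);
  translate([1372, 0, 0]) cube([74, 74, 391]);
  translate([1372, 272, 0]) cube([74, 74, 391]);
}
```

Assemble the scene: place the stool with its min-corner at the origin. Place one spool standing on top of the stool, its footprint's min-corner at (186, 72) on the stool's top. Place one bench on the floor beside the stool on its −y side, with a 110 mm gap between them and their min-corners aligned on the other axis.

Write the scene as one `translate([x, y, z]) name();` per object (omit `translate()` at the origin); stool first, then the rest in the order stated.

stool();
translate([186, 72, 438]) spool();
translate([0, -456, 0]) bench();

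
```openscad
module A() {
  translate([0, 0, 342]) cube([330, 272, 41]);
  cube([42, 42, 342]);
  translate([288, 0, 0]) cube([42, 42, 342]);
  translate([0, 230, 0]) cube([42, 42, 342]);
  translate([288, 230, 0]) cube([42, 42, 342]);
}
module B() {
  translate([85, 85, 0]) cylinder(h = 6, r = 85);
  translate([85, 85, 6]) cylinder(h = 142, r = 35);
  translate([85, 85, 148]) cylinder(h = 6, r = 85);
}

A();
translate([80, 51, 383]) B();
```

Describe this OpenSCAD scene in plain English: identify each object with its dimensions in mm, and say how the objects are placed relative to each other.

A is a simple wooden stool: a rectangular seat 330 mm (x) by 272 mm (y), 41 mm thick, top face at z = 383 mm, on four square legs, each 42×42 mm in cross-section. The legs rest on z = 0, each flush with a corner of the seat.

B is a spool: two coaxial disc flanges of radius 85 mm and thickness 6 mm, joined by a core cylinder of radius 35 mm and height 142 mm. The lower flange rests on z = 0 and the three cylinders share a vertical axis.

The spool is on top of the stool, centred.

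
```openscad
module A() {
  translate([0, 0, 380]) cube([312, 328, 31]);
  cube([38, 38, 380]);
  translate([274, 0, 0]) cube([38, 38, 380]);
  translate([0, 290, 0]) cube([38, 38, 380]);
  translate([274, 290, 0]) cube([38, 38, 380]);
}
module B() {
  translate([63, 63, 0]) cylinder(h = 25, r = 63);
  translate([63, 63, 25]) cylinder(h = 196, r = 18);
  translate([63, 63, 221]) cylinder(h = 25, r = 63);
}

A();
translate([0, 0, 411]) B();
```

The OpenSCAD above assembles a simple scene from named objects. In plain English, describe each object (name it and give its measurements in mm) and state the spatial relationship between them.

A is a four-legged stool. The seat is 312×328 mm, 31 mm thick, top at z = 411 mm. It stands on four square legs, each 38×38 mm in cross-section, from z = 0 to the seat underside, each flush with a corner of the seat.

B is a spool: two coaxial disc flanges of radius 63 mm and thickness 25 mm, joined by a core cylinder of radius 18 mm and height 196 mm. The lower flange rests on z = 0 and the three cylinders share a vertical axis.

The spool is on top of the stool.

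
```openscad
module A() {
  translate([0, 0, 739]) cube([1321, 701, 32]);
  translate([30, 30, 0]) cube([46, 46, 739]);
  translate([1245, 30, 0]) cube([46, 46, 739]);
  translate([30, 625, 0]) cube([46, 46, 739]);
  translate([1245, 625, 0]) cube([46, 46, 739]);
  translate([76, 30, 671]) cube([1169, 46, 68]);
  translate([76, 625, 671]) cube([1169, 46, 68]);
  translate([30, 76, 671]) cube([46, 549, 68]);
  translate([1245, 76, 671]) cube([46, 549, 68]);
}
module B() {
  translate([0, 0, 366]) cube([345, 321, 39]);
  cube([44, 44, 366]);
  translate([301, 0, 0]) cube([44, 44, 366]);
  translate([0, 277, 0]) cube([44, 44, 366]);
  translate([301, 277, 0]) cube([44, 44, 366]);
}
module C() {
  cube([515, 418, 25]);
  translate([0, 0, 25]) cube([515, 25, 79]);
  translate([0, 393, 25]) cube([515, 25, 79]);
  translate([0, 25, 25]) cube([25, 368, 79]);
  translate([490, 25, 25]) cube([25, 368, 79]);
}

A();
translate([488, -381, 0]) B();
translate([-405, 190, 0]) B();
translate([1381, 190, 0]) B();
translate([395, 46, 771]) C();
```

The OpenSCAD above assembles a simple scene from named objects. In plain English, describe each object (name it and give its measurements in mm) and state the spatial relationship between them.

A is a table with a 1321×701 mm rectangular top, 32 mm thick, top surface at z = 771 mm, supported by four 46×46 mm square legs, each inset 30 mm from the nearest pair of top edges, running from the floor. Four apron rails, 46 mm thick and 68 mm tall, run between adjacent legs with their top edges flush with the underside of the top and their outer faces flush with the legs' outer faces.

B is a simple wooden stool: a rectangular seat 345 mm (x) by 321 mm (y), 39 mm thick, top face at z = 405 mm, on four square legs, each 44×44 mm in cross-section. The legs rest on z = 0, each flush with a corner of the seat.

C is an open-topped rectangular box: outside dimensions 515×418×104 mm, with a uniform wall and base thickness of 25 mm. The base is a full 515×418 slab on the floor; four walls sit on top of the base. The front and back walls (the −y and +y sides) span the full width; the two side walls fit between them.

Three stools sit around the table at the −y, −x, +x sides. The open box is on top of the table.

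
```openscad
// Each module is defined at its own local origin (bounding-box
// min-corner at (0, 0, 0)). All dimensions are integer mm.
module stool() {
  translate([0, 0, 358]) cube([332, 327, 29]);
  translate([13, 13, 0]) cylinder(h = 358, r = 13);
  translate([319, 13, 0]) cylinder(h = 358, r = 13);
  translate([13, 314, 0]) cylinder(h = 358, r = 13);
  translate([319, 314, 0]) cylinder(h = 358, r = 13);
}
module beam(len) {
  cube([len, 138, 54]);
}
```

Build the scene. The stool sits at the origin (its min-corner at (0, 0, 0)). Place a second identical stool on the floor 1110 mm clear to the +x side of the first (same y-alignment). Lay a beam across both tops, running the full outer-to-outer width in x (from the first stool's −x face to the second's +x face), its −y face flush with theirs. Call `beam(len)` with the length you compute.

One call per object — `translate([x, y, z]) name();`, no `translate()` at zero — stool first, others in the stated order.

stool();
translate([1442, 0, 0]) stool();
translate([0, 0, 387]) beam(1774);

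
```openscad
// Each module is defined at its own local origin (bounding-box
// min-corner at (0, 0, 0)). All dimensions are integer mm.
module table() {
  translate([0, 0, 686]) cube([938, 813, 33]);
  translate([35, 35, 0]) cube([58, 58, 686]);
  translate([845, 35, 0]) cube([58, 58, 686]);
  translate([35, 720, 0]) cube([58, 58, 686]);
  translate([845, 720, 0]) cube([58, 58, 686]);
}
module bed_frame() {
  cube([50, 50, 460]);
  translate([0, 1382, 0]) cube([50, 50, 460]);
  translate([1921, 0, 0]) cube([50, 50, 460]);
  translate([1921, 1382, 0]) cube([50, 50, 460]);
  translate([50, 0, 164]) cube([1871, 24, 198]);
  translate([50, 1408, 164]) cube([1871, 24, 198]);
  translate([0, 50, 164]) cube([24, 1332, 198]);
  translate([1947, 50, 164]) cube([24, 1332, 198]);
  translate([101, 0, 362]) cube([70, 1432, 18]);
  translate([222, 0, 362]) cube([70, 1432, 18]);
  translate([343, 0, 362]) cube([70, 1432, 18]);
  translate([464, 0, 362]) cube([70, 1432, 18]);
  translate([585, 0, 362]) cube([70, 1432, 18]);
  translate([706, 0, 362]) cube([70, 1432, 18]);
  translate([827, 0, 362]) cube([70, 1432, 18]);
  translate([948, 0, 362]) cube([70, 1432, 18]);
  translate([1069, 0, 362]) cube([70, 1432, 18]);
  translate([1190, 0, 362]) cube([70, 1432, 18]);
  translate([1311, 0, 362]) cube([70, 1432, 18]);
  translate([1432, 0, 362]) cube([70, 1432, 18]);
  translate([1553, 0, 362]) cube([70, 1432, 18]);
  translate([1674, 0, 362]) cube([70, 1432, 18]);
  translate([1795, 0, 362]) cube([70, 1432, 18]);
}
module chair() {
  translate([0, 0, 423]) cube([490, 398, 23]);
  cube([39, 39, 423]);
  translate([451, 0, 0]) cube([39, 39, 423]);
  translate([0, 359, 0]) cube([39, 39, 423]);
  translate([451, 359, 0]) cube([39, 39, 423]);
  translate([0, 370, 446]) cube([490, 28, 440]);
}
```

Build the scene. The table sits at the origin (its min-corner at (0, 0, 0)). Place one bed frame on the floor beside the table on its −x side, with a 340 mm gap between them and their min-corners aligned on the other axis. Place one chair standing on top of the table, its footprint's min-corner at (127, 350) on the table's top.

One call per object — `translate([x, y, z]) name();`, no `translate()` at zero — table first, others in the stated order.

table();
translate([-2311, 0, 0]) bed_frame();
translate([127, 350, 719]) chair();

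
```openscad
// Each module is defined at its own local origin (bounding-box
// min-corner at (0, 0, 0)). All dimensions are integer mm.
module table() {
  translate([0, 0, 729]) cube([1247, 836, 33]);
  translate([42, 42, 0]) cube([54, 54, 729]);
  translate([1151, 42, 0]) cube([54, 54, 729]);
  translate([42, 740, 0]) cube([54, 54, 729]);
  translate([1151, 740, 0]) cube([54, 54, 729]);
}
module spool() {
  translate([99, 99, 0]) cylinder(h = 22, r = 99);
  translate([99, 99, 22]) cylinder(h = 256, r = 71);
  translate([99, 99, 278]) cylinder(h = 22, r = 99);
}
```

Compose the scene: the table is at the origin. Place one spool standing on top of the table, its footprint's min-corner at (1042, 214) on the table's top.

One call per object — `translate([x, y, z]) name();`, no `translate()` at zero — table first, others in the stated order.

table();
translate([1042, 214, 762]) spool();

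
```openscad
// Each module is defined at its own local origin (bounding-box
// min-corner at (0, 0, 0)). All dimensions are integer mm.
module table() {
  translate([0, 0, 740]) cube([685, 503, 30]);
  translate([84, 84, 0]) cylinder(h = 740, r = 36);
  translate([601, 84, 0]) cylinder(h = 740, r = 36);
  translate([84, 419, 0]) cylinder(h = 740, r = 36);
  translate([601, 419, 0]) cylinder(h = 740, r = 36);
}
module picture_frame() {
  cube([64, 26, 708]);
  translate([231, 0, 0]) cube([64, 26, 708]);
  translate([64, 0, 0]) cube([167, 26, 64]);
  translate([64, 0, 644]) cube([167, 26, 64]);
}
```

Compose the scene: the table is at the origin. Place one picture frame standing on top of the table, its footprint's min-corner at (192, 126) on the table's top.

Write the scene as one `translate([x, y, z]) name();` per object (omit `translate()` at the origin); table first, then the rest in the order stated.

table();
translate([192, 126, 770]) picture_frame();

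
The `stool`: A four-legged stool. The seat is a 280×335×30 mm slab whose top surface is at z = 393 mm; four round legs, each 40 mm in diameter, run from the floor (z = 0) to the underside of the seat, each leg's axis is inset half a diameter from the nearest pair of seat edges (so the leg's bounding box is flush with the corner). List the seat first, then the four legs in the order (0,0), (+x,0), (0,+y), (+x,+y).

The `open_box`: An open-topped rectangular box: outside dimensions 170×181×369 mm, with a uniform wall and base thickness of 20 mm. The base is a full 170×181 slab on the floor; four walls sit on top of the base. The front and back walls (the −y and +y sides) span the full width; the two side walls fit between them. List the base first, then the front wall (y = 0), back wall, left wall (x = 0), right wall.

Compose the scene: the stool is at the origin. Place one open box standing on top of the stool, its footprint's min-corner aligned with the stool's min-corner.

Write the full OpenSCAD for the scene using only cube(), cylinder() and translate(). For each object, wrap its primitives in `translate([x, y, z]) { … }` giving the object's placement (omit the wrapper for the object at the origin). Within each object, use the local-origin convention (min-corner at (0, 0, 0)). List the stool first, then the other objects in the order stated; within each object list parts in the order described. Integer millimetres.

translate([0, 0, 363]) cube([280, 335, 30]);
translate([20, 20, 0]) cylinder(h = 363, r = 20);
translate([260, 20, 0]) cylinder(h = 363, r = 20);
translate([20, 315, 0]) cylinder(h = 363, r = 20);
translate([260, 315, 0]) cylinder(h = 363, r = 20);
translate([0, 0, 393]) {
  cube([170, 181, 20]);
  translate([0, 0, 20]) cube([170, 20, 349]);
  translate([0, 161, 20]) cube([170, 20, 349]);
  translate([0, 20, 20]) cube([20, 141, 349]);
  translate([150, 20, 20]) cube([20, 141, 349]);
}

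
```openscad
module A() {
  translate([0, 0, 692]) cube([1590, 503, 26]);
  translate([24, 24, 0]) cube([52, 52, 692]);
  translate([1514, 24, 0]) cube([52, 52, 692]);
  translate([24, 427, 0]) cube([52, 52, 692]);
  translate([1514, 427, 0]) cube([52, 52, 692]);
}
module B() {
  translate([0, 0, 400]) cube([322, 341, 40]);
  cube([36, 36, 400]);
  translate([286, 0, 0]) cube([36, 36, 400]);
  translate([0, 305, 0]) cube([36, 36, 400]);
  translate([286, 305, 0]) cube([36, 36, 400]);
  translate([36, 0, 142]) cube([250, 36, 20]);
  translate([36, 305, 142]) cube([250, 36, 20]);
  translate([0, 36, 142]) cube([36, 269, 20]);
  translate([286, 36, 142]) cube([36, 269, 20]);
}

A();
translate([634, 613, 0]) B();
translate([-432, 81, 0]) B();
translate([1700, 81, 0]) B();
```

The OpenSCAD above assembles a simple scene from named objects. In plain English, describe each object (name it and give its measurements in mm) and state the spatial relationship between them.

A is a table: top 1590 mm (x) × 503 mm (y), 26 mm thick, upper face at z = 718 mm, on four 52×52 mm square legs, each inset 24 mm from the nearest pair of top edges, running from z = 0 to the bottom of the top.

B is a four-legged stool. The seat is a 322×341×40 mm slab whose top surface is at z = 440 mm; four square legs, each 36×36 mm in cross-section, run from the floor (z = 0) to the underside of the seat, each flush with a corner of the seat. Four stretchers, 36 mm wide and 20 mm tall, connect adjacent legs with their undersides at z = 142 mm, each running between the inner faces of the legs it joins and aligned with the legs' outer faces on the other axis.

Three stools sit around the table at the +y, −x, +x sides.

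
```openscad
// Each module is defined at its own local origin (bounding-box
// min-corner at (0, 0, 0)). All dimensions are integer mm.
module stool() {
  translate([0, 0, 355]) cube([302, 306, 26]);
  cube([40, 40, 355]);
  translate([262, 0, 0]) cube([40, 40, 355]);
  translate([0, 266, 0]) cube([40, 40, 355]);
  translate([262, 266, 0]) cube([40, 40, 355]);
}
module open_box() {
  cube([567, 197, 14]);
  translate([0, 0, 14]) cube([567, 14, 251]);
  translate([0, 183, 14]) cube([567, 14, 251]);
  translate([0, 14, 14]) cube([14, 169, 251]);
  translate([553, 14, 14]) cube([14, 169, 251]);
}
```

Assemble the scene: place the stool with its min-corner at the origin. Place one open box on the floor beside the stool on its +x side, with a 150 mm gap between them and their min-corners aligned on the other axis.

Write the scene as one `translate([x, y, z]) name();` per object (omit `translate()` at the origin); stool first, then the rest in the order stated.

stool();
translate([452, 0, 0]) open_box();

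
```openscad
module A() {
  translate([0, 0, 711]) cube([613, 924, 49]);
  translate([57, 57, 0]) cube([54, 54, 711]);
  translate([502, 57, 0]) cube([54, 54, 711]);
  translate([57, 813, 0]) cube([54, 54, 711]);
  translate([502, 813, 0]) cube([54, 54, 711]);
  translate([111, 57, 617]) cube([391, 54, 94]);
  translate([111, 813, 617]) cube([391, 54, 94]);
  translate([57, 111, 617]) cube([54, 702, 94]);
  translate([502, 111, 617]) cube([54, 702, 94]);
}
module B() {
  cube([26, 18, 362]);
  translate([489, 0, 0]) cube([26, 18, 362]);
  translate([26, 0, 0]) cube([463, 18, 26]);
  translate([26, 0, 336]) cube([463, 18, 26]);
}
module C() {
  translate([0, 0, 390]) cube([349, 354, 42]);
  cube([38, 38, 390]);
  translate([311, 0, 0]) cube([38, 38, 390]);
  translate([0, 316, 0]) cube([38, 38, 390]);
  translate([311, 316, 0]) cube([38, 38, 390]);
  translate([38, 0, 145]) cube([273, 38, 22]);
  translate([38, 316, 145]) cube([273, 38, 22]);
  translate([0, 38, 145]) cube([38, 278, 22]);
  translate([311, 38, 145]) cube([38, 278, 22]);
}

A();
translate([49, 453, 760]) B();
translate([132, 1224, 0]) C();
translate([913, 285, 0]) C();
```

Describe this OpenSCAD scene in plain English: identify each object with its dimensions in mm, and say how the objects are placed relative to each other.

A is a rectangular dining table. The top is 613×924×49 mm with its upper surface at z = 760 mm. It stands on four 54×54 mm square legs, each inset 57 mm from the nearest pair of top edges, running from the floor to the underside of the top. Four apron rails, 54 mm thick and 94 mm tall, run between adjacent legs with their top edges flush with the underside of the top and their outer faces flush with the legs' outer faces.

B is a rectangular picture frame lying in the x–z plane (depth along y). The opening is 463 mm wide (x) by 310 mm tall (z), surrounded by a border 26 mm wide on all four sides. The frame is 18 mm deep and is made of two full-height vertical stiles with two horizontal rails fitted between them.

C is a simple wooden stool: a rectangular seat 349 mm (x) by 354 mm (y), 42 mm thick, top face at z = 432 mm, on four square legs, each 38×38 mm in cross-section. The legs rest on z = 0, each flush with a corner of the seat. Four stretchers, 38 mm wide and 22 mm tall, connect adjacent legs with their undersides at z = 145 mm, each running between the inner faces of the legs it joins and aligned with the legs' outer faces on the other axis.

The picture frame is on top of the table, centred. Two stools sit around the table at the +y, +x sides.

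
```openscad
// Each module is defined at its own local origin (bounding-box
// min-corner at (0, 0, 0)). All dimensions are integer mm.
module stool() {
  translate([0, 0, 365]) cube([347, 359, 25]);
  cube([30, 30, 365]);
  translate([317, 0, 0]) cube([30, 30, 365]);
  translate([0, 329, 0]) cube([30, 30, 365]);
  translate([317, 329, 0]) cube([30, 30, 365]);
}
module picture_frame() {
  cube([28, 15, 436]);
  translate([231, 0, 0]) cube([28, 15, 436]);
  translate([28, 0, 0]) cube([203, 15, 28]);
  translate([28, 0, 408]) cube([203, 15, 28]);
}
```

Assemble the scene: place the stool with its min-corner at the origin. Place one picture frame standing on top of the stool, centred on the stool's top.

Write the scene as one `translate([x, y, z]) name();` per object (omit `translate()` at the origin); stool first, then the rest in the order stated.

stool();
translate([44, 172, 390]) picture_frame();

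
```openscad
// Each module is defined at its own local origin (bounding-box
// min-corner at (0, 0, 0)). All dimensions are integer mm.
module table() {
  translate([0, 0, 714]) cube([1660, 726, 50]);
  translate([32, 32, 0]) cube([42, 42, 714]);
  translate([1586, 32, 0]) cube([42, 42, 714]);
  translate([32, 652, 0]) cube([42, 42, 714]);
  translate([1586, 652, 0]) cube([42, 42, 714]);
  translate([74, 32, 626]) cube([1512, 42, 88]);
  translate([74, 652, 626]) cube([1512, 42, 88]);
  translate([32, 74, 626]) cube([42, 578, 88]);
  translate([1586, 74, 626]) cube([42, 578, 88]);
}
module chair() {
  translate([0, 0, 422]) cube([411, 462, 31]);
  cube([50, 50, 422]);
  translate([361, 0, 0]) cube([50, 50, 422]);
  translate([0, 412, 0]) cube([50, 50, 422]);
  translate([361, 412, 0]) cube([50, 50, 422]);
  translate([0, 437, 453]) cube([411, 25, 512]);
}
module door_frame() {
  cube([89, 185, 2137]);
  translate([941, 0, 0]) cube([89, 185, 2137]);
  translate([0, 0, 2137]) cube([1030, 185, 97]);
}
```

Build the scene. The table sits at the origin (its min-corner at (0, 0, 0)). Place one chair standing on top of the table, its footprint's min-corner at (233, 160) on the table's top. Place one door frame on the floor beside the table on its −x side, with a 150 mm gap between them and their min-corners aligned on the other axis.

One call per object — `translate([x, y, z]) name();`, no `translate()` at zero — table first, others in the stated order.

table();
translate([233, 160, 764]) chair();
translate([-1180, 0, 0]) door_frame();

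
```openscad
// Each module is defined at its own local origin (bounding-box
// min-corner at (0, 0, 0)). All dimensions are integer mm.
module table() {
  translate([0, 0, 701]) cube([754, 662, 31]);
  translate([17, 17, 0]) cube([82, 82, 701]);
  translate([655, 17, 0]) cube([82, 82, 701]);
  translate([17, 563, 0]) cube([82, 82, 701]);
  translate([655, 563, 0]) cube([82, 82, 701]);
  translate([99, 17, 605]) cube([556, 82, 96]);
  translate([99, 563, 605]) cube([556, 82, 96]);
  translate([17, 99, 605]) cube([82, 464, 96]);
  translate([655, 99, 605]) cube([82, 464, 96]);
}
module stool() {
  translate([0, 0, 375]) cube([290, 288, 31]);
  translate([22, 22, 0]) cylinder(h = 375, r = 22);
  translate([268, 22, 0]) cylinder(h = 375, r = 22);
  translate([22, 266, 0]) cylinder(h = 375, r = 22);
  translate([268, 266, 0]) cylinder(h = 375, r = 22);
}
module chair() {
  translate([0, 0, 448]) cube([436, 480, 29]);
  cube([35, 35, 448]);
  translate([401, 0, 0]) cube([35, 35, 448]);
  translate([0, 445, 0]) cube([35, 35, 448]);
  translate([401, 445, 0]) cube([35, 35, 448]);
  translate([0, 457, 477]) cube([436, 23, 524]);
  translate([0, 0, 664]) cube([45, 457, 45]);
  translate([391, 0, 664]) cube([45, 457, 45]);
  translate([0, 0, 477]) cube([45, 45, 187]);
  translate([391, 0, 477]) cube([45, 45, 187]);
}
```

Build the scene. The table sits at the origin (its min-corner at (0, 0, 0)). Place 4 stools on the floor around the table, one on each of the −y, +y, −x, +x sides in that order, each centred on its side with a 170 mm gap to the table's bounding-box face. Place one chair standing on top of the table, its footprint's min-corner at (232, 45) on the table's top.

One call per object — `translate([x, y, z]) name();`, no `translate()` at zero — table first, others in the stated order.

table();
translate([232, -458, 0]) stool();
translate([232, 832, 0]) stool();
translate([-460, 187, 0]) stool();
translate([924, 187, 0]) stool();
translate([232, 45, 732]) chair();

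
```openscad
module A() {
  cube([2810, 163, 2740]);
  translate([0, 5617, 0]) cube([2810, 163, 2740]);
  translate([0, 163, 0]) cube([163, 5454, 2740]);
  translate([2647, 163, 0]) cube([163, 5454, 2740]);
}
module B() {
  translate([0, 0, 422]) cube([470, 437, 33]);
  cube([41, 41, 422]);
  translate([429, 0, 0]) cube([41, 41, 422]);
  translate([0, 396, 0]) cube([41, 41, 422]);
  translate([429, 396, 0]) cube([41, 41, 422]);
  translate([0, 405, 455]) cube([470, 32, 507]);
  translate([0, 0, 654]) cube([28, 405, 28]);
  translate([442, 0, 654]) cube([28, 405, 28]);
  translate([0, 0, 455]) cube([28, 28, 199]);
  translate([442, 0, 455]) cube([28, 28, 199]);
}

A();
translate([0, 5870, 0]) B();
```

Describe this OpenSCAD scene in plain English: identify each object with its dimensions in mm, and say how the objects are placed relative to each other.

A is a box-shaped house frame (walls only): outside footprint 2810×5780 mm, wall height 2740 mm, wall thickness 163 mm. The two y-facing walls run the full x-width; the two x-facing walls fit between the inner faces of the y-facing walls.

B is a chair. The seat is a 470×437×33 mm slab with its top at z = 455 mm, on four 41×41 mm corner legs (flush with the seat edges, standing on z = 0). A flat backrest 32 mm thick, 507 mm tall, spans the full seat width and rises from the seat top along its +y edge, rear face flush with the rear of the seat. Two armrests of 28×28 mm section run along each side from the seat's front edge to the front of the backrest, top faces 227 mm above the seat top and outer faces flush with the seat's x-edges; a 28×28 mm post under the front of each armrest stands on the seat at the front corner.

The chair is on the floor beside the house frame on its +y side.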